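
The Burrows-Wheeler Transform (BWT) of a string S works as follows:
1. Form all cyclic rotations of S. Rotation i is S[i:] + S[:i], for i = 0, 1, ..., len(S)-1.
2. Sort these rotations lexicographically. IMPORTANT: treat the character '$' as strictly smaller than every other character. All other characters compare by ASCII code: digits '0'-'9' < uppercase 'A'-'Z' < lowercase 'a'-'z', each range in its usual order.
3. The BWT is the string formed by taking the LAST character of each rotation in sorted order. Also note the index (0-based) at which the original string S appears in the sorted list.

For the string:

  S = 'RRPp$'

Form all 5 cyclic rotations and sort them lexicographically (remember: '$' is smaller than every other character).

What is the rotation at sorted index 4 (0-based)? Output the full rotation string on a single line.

Answer: p$RRP

Derivation:
All 5 rotations (rotation i = S[i:]+S[:i]):
  rot[0] = RRPp$
  rot[1] = RPp$R
  rot[2] = Pp$RR
  rot[3] = p$RRP
  rot[4] = $RRPp
Sorted (with $ < everything):
  sorted[0] = $RRPp
  sorted[1] = Pp$RR
  sorted[2] = RPp$R
  sorted[3] = RRPp$
  sorted[4] = p$RRP
sorted[4] = p$RRP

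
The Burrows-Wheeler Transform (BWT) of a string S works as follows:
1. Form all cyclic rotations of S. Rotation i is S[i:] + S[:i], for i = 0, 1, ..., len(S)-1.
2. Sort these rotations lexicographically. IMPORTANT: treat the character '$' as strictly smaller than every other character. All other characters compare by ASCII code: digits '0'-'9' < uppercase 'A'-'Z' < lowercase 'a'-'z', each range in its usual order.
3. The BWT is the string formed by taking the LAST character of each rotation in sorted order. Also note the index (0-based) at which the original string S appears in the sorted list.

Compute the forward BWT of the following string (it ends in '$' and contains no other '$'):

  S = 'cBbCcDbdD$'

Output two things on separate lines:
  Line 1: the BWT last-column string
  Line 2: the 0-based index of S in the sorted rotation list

All 10 rotations (rotation i = S[i:]+S[:i]):
  rot[0] = cBbCcDbdD$
  rot[1] = BbCcDbdD$c
  rot[2] = bCcDbdD$cB
  rot[3] = CcDbdD$cBb
  rot[4] = cDbdD$cBbC
  rot[5] = DbdD$cBbCc
  rot[6] = bdD$cBbCcD
  rot[7] = dD$cBbCcDb
  rot[8] = D$cBbCcDbd
  rot[9] = $cBbCcDbdD
Sorted (with $ < everything):
  sorted[0] = $cBbCcDbdD  (last char: 'D')
  sorted[1] = BbCcDbdD$c  (last char: 'c')
  sorted[2] = CcDbdD$cBb  (last char: 'b')
  sorted[3] = D$cBbCcDbd  (last char: 'd')
  sorted[4] = DbdD$cBbCc  (last char: 'c')
  sorted[5] = bCcDbdD$cB  (last char: 'B')
  sorted[6] = bdD$cBbCcD  (last char: 'D')
  sorted[7] = cBbCcDbdD$  (last char: '$')
  sorted[8] = cDbdD$cBbC  (last char: 'C')
  sorted[9] = dD$cBbCcDb  (last char: 'b')
Last column: DcbdcBD$Cb
Original string S is at sorted index 7

Answer: DcbdcBD$Cb
7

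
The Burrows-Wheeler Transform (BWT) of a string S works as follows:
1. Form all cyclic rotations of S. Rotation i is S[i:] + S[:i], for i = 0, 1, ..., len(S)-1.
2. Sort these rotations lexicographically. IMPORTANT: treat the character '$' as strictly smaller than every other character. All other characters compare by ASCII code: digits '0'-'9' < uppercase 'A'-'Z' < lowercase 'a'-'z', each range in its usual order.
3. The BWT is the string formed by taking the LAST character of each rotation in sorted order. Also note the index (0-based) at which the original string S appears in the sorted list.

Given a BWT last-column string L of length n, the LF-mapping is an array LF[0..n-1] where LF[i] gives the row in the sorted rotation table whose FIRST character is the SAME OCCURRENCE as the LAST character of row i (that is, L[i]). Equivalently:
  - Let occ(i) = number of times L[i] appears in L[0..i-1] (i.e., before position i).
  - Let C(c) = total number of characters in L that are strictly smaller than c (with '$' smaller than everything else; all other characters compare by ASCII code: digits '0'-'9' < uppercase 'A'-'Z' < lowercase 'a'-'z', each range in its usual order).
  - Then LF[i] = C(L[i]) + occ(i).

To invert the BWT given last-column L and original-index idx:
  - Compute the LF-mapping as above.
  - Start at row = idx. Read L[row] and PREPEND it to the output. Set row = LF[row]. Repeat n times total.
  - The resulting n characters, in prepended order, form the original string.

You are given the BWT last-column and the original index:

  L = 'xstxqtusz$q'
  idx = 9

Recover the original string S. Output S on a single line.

Answer: xsqsuttqzx$

Derivation:
LF mapping: 8 3 5 9 1 6 7 4 10 0 2
Walk LF starting at row 9, prepending L[row]:
  step 1: row=9, L[9]='$', prepend. Next row=LF[9]=0
  step 2: row=0, L[0]='x', prepend. Next row=LF[0]=8
  step 3: row=8, L[8]='z', prepend. Next row=LF[8]=10
  step 4: row=10, L[10]='q', prepend. Next row=LF[10]=2
  step 5: row=2, L[2]='t', prepend. Next row=LF[2]=5
  step 6: row=5, L[5]='t', prepend. Next row=LF[5]=6
  step 7: row=6, L[6]='u', prepend. Next row=LF[6]=7
  step 8: row=7, L[7]='s', prepend. Next row=LF[7]=4
  step 9: row=4, L[4]='q', prepend. Next row=LF[4]=1
  step 10: row=1, L[1]='s', prepend. Next row=LF[1]=3
  step 11: row=3, L[3]='x', prepend. Next row=LF[3]=9
Reversed output: xsqsuttqzx$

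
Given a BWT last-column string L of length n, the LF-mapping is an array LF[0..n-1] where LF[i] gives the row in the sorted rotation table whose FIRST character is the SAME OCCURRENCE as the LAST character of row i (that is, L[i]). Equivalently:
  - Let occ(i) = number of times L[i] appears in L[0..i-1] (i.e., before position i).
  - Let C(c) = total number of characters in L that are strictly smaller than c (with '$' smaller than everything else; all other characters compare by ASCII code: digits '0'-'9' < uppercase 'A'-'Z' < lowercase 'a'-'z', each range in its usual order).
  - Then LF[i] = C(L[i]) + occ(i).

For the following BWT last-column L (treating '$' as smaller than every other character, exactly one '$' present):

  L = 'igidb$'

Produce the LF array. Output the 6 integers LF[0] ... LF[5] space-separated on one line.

Answer: 4 3 5 2 1 0

Derivation:
Char counts: '$':1, 'b':1, 'd':1, 'g':1, 'i':2
C (first-col start): C('$')=0, C('b')=1, C('d')=2, C('g')=3, C('i')=4
L[0]='i': occ=0, LF[0]=C('i')+0=4+0=4
L[1]='g': occ=0, LF[1]=C('g')+0=3+0=3
L[2]='i': occ=1, LF[2]=C('i')+1=4+1=5
L[3]='d': occ=0, LF[3]=C('d')+0=2+0=2
L[4]='b': occ=0, LF[4]=C('b')+0=1+0=1
L[5]='$': occ=0, LF[5]=C('$')+0=0+0=0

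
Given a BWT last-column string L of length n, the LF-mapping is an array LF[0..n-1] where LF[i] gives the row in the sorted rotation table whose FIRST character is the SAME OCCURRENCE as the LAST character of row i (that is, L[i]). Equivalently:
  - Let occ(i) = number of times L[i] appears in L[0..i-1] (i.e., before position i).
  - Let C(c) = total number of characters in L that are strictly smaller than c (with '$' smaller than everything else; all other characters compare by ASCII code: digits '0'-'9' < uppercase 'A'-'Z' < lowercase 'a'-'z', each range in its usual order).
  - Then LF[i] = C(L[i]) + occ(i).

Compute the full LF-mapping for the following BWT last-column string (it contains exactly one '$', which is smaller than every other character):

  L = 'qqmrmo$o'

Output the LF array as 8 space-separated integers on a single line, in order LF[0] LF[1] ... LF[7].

Answer: 5 6 1 7 2 3 0 4

Derivation:
Char counts: '$':1, 'm':2, 'o':2, 'q':2, 'r':1
C (first-col start): C('$')=0, C('m')=1, C('o')=3, C('q')=5, C('r')=7
L[0]='q': occ=0, LF[0]=C('q')+0=5+0=5
L[1]='q': occ=1, LF[1]=C('q')+1=5+1=6
L[2]='m': occ=0, LF[2]=C('m')+0=1+0=1
L[3]='r': occ=0, LF[3]=C('r')+0=7+0=7
L[4]='m': occ=1, LF[4]=C('m')+1=1+1=2
L[5]='o': occ=0, LF[5]=C('o')+0=3+0=3
L[6]='$': occ=0, LF[6]=C('$')+0=0+0=0
L[7]='o': occ=1, LF[7]=C('o')+1=3+1=4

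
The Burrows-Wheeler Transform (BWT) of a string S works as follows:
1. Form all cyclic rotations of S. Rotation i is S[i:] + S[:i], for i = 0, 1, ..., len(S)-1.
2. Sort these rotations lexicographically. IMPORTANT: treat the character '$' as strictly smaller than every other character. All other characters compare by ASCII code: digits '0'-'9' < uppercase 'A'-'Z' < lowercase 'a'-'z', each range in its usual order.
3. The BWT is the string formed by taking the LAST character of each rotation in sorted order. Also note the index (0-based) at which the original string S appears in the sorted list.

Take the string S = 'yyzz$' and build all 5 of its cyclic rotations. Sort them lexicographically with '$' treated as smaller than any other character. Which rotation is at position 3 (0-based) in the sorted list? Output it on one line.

All 5 rotations (rotation i = S[i:]+S[:i]):
  rot[0] = yyzz$
  rot[1] = yzz$y
  rot[2] = zz$yy
  rot[3] = z$yyz
  rot[4] = $yyzz
Sorted (with $ < everything):
  sorted[0] = $yyzz
  sorted[1] = yyzz$
  sorted[2] = yzz$y
  sorted[3] = z$yyz
  sorted[4] = zz$yy
sorted[3] = z$yyz

Answer: z$yyz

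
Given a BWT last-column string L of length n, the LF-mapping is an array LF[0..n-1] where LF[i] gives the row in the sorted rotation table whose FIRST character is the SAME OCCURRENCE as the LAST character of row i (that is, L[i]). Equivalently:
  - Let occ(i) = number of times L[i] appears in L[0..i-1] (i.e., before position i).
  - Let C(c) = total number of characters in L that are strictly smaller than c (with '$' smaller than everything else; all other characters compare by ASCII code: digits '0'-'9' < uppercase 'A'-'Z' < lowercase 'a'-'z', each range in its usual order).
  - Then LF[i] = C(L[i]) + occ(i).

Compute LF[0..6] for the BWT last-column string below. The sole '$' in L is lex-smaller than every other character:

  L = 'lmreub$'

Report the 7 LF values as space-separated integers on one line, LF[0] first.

Answer: 3 4 5 2 6 1 0

Derivation:
Char counts: '$':1, 'b':1, 'e':1, 'l':1, 'm':1, 'r':1, 'u':1
C (first-col start): C('$')=0, C('b')=1, C('e')=2, C('l')=3, C('m')=4, C('r')=5, C('u')=6
L[0]='l': occ=0, LF[0]=C('l')+0=3+0=3
L[1]='m': occ=0, LF[1]=C('m')+0=4+0=4
L[2]='r': occ=0, LF[2]=C('r')+0=5+0=5
L[3]='e': occ=0, LF[3]=C('e')+0=2+0=2
L[4]='u': occ=0, LF[4]=C('u')+0=6+0=6
L[5]='b': occ=0, LF[5]=C('b')+0=1+0=1
L[6]='$': occ=0, LF[6]=C('$')+0=0+0=0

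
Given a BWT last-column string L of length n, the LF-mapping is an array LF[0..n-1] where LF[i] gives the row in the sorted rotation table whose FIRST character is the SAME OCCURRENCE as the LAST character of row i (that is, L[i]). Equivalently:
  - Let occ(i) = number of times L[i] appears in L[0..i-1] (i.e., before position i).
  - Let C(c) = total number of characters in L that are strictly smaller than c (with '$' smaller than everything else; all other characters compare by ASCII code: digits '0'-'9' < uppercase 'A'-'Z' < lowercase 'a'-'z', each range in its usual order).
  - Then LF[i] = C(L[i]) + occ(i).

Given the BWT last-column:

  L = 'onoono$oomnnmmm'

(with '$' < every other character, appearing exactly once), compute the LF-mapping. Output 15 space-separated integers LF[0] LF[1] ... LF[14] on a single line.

Answer: 9 5 10 11 6 12 0 13 14 1 7 8 2 3 4

Derivation:
Char counts: '$':1, 'm':4, 'n':4, 'o':6
C (first-col start): C('$')=0, C('m')=1, C('n')=5, C('o')=9
L[0]='o': occ=0, LF[0]=C('o')+0=9+0=9
L[1]='n': occ=0, LF[1]=C('n')+0=5+0=5
L[2]='o': occ=1, LF[2]=C('o')+1=9+1=10
L[3]='o': occ=2, LF[3]=C('o')+2=9+2=11
L[4]='n': occ=1, LF[4]=C('n')+1=5+1=6
L[5]='o': occ=3, LF[5]=C('o')+3=9+3=12
L[6]='$': occ=0, LF[6]=C('$')+0=0+0=0
L[7]='o': occ=4, LF[7]=C('o')+4=9+4=13
L[8]='o': occ=5, LF[8]=C('o')+5=9+5=14
L[9]='m': occ=0, LF[9]=C('m')+0=1+0=1
L[10]='n': occ=2, LF[10]=C('n')+2=5+2=7
L[11]='n': occ=3, LF[11]=C('n')+3=5+3=8
L[12]='m': occ=1, LF[12]=C('m')+1=1+1=2
L[13]='m': occ=2, LF[13]=C('m')+2=1+2=3
L[14]='m': occ=3, LF[14]=C('m')+3=1+3=4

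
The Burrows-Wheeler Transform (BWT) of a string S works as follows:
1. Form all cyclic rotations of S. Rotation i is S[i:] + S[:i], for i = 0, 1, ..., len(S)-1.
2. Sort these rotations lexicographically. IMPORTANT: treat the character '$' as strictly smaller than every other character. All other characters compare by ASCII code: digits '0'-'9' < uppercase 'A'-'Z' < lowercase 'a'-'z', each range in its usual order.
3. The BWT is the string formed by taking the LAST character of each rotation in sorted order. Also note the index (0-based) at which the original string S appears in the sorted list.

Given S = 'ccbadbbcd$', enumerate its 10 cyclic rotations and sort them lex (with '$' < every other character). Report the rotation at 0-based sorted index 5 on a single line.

Answer: cbadbbcd$c

Derivation:
All 10 rotations (rotation i = S[i:]+S[:i]):
  rot[0] = ccbadbbcd$
  rot[1] = cbadbbcd$c
  rot[2] = badbbcd$cc
  rot[3] = adbbcd$ccb
  rot[4] = dbbcd$ccba
  rot[5] = bbcd$ccbad
  rot[6] = bcd$ccbadb
  rot[7] = cd$ccbadbb
  rot[8] = d$ccbadbbc
  rot[9] = $ccbadbbcd
Sorted (with $ < everything):
  sorted[0] = $ccbadbbcd
  sorted[1] = adbbcd$ccb
  sorted[2] = badbbcd$cc
  sorted[3] = bbcd$ccbad
  sorted[4] = bcd$ccbadb
  sorted[5] = cbadbbcd$c
  sorted[6] = ccbadbbcd$
  sorted[7] = cd$ccbadbb
  sorted[8] = d$ccbadbbc
  sorted[9] = dbbcd$ccba
sorted[5] = cbadbbcd$c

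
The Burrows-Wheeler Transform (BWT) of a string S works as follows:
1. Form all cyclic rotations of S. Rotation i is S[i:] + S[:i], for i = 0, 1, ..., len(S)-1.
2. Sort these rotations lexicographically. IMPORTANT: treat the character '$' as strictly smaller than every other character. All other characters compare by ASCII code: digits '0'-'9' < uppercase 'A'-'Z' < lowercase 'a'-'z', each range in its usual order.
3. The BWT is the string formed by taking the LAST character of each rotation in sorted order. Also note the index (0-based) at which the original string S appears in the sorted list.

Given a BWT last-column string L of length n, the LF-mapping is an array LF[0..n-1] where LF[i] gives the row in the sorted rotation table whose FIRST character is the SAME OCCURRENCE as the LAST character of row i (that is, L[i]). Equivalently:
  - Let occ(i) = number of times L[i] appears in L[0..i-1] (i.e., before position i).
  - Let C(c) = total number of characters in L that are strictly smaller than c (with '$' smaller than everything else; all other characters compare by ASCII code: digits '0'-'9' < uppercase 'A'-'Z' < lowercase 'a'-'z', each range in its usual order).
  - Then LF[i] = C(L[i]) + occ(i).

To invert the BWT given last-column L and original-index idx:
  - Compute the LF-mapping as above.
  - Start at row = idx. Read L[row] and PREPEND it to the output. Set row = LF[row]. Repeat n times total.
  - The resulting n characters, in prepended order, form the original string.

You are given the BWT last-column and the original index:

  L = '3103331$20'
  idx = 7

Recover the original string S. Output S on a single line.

Answer: 310032313$

Derivation:
LF mapping: 6 3 1 7 8 9 4 0 5 2
Walk LF starting at row 7, prepending L[row]:
  step 1: row=7, L[7]='$', prepend. Next row=LF[7]=0
  step 2: row=0, L[0]='3', prepend. Next row=LF[0]=6
  step 3: row=6, L[6]='1', prepend. Next row=LF[6]=4
  step 4: row=4, L[4]='3', prepend. Next row=LF[4]=8
  step 5: row=8, L[8]='2', prepend. Next row=LF[8]=5
  step 6: row=5, L[5]='3', prepend. Next row=LF[5]=9
  step 7: row=9, L[9]='0', prepend. Next row=LF[9]=2
  step 8: row=2, L[2]='0', prepend. Next row=LF[2]=1
  step 9: row=1, L[1]='1', prepend. Next row=LF[1]=3
  step 10: row=3, L[3]='3', prepend. Next row=LF[3]=7
Reversed output: 310032313$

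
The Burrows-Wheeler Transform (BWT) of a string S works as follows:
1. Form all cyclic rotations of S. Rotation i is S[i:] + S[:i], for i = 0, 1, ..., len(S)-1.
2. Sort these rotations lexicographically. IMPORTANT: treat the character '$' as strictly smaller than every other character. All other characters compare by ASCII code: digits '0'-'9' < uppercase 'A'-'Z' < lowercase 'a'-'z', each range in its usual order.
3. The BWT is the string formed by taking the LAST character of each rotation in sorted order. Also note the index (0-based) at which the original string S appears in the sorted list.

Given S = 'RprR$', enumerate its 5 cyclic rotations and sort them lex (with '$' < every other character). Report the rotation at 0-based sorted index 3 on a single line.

All 5 rotations (rotation i = S[i:]+S[:i]):
  rot[0] = RprR$
  rot[1] = prR$R
  rot[2] = rR$Rp
  rot[3] = R$Rpr
  rot[4] = $RprR
Sorted (with $ < everything):
  sorted[0] = $RprR
  sorted[1] = R$Rpr
  sorted[2] = RprR$
  sorted[3] = prR$R
  sorted[4] = rR$Rp
sorted[3] = prR$R

Answer: prR$R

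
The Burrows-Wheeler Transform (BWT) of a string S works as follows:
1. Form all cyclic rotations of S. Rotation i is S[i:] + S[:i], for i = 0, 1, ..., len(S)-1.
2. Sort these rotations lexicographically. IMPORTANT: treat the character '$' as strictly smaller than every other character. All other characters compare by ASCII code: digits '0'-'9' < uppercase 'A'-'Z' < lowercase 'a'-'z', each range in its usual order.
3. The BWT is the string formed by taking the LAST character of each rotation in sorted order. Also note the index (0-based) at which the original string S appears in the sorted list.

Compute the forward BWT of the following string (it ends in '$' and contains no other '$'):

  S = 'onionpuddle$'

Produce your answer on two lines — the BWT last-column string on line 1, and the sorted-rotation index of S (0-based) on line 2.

All 12 rotations (rotation i = S[i:]+S[:i]):
  rot[0] = onionpuddle$
  rot[1] = nionpuddle$o
  rot[2] = ionpuddle$on
  rot[3] = onpuddle$oni
  rot[4] = npuddle$onio
  rot[5] = puddle$onion
  rot[6] = uddle$onionp
  rot[7] = ddle$onionpu
  rot[8] = dle$onionpud
  rot[9] = le$onionpudd
  rot[10] = e$onionpuddl
  rot[11] = $onionpuddle
Sorted (with $ < everything):
  sorted[0] = $onionpuddle  (last char: 'e')
  sorted[1] = ddle$onionpu  (last char: 'u')
  sorted[2] = dle$onionpud  (last char: 'd')
  sorted[3] = e$onionpuddl  (last char: 'l')
  sorted[4] = ionpuddle$on  (last char: 'n')
  sorted[5] = le$onionpudd  (last char: 'd')
  sorted[6] = nionpuddle$o  (last char: 'o')
  sorted[7] = npuddle$onio  (last char: 'o')
  sorted[8] = onionpuddle$  (last char: '$')
  sorted[9] = onpuddle$oni  (last char: 'i')
  sorted[10] = puddle$onion  (last char: 'n')
  sorted[11] = uddle$onionp  (last char: 'p')
Last column: eudlndoo$inp
Original string S is at sorted index 8

Answer: eudlndoo$inp
8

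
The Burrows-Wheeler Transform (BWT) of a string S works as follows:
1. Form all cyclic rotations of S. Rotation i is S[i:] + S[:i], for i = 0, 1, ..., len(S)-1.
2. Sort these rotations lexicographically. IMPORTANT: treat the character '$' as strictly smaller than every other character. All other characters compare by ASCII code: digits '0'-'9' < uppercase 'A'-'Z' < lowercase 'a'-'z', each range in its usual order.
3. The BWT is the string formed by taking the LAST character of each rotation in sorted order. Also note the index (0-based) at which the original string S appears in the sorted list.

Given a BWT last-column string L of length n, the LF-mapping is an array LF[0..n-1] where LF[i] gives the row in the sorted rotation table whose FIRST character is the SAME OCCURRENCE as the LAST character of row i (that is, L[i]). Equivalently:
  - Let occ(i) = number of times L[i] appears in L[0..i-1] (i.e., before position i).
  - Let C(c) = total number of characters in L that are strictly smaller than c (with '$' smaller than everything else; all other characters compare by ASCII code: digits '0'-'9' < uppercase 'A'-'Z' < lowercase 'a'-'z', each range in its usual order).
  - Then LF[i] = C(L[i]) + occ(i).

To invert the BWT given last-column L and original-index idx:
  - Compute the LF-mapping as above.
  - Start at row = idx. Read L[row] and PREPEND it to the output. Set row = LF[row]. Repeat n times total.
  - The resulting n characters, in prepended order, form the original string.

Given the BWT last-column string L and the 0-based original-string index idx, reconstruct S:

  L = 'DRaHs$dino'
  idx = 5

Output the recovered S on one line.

LF mapping: 1 3 4 2 9 0 5 6 7 8
Walk LF starting at row 5, prepending L[row]:
  step 1: row=5, L[5]='$', prepend. Next row=LF[5]=0
  step 2: row=0, L[0]='D', prepend. Next row=LF[0]=1
  step 3: row=1, L[1]='R', prepend. Next row=LF[1]=3
  step 4: row=3, L[3]='H', prepend. Next row=LF[3]=2
  step 5: row=2, L[2]='a', prepend. Next row=LF[2]=4
  step 6: row=4, L[4]='s', prepend. Next row=LF[4]=9
  step 7: row=9, L[9]='o', prepend. Next row=LF[9]=8
  step 8: row=8, L[8]='n', prepend. Next row=LF[8]=7
  step 9: row=7, L[7]='i', prepend. Next row=LF[7]=6
  step 10: row=6, L[6]='d', prepend. Next row=LF[6]=5
Reversed output: dinosaHRD$

Answer: dinosaHRD$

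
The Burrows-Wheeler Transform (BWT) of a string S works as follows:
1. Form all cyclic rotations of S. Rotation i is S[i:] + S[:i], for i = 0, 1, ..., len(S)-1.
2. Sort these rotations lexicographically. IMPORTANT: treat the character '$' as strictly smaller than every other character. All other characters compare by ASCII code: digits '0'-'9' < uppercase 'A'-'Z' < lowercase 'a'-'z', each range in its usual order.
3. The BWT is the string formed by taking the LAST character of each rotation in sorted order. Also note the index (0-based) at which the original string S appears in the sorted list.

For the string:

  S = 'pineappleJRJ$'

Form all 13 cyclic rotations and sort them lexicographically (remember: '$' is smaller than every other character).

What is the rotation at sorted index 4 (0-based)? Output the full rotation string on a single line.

All 13 rotations (rotation i = S[i:]+S[:i]):
  rot[0] = pineappleJRJ$
  rot[1] = ineappleJRJ$p
  rot[2] = neappleJRJ$pi
  rot[3] = eappleJRJ$pin
  rot[4] = appleJRJ$pine
  rot[5] = ppleJRJ$pinea
  rot[6] = pleJRJ$pineap
  rot[7] = leJRJ$pineapp
  rot[8] = eJRJ$pineappl
  rot[9] = JRJ$pineapple
  rot[10] = RJ$pineappleJ
  rot[11] = J$pineappleJR
  rot[12] = $pineappleJRJ
Sorted (with $ < everything):
  sorted[0] = $pineappleJRJ
  sorted[1] = J$pineappleJR
  sorted[2] = JRJ$pineapple
  sorted[3] = RJ$pineappleJ
  sorted[4] = appleJRJ$pine
  sorted[5] = eJRJ$pineappl
  sorted[6] = eappleJRJ$pin
  sorted[7] = ineappleJRJ$p
  sorted[8] = leJRJ$pineapp
  sorted[9] = neappleJRJ$pi
  sorted[10] = pineappleJRJ$
  sorted[11] = pleJRJ$pineap
  sorted[12] = ppleJRJ$pinea
sorted[4] = appleJRJ$pine

Answer: appleJRJ$pine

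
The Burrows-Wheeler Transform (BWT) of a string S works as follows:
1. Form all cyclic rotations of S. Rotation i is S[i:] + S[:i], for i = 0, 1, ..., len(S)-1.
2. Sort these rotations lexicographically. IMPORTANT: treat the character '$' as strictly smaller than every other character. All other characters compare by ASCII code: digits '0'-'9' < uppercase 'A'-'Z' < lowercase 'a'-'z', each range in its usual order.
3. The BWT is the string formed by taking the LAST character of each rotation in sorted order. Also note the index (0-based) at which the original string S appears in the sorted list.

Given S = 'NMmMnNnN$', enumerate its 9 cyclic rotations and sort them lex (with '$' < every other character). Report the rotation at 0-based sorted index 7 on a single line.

Answer: nN$NMmMnN

Derivation:
All 9 rotations (rotation i = S[i:]+S[:i]):
  rot[0] = NMmMnNnN$
  rot[1] = MmMnNnN$N
  rot[2] = mMnNnN$NM
  rot[3] = MnNnN$NMm
  rot[4] = nNnN$NMmM
  rot[5] = NnN$NMmMn
  rot[6] = nN$NMmMnN
  rot[7] = N$NMmMnNn
  rot[8] = $NMmMnNnN
Sorted (with $ < everything):
  sorted[0] = $NMmMnNnN
  sorted[1] = MmMnNnN$N
  sorted[2] = MnNnN$NMm
  sorted[3] = N$NMmMnNn
  sorted[4] = NMmMnNnN$
  sorted[5] = NnN$NMmMn
  sorted[6] = mMnNnN$NM
  sorted[7] = nN$NMmMnN
  sorted[8] = nNnN$NMmM
sorted[7] = nN$NMmMnN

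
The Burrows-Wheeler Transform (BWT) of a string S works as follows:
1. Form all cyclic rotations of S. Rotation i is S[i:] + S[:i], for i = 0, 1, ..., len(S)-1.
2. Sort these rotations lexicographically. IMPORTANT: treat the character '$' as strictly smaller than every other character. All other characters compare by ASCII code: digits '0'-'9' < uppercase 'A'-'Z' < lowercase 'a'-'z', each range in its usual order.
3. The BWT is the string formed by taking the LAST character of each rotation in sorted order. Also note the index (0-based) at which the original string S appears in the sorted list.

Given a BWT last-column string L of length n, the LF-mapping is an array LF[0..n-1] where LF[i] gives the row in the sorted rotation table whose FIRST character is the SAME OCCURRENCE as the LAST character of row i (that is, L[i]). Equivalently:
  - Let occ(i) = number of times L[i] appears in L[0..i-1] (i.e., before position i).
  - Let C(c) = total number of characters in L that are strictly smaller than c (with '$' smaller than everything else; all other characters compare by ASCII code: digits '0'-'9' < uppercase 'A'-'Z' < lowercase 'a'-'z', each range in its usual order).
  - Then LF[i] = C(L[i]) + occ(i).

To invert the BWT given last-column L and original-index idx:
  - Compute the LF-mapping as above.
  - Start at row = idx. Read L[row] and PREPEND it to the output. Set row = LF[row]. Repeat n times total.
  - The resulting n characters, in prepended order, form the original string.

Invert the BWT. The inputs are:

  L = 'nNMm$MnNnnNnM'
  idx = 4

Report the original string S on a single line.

Answer: NMMNmMnnnNnn$

Derivation:
LF mapping: 8 4 1 7 0 2 9 5 10 11 6 12 3
Walk LF starting at row 4, prepending L[row]:
  step 1: row=4, L[4]='$', prepend. Next row=LF[4]=0
  step 2: row=0, L[0]='n', prepend. Next row=LF[0]=8
  step 3: row=8, L[8]='n', prepend. Next row=LF[8]=10
  step 4: row=10, L[10]='N', prepend. Next row=LF[10]=6
  step 5: row=6, L[6]='n', prepend. Next row=LF[6]=9
  step 6: row=9, L[9]='n', prepend. Next row=LF[9]=11
  step 7: row=11, L[11]='n', prepend. Next row=LF[11]=12
  step 8: row=12, L[12]='M', prepend. Next row=LF[12]=3
  step 9: row=3, L[3]='m', prepend. Next row=LF[3]=7
  step 10: row=7, L[7]='N', prepend. Next row=LF[7]=5
  step 11: row=5, L[5]='M', prepend. Next row=LF[5]=2
  step 12: row=2, L[2]='M', prepend. Next row=LF[2]=1
  step 13: row=1, L[1]='N', prepend. Next row=LF[1]=4
Reversed output: NMMNmMnnnNnn$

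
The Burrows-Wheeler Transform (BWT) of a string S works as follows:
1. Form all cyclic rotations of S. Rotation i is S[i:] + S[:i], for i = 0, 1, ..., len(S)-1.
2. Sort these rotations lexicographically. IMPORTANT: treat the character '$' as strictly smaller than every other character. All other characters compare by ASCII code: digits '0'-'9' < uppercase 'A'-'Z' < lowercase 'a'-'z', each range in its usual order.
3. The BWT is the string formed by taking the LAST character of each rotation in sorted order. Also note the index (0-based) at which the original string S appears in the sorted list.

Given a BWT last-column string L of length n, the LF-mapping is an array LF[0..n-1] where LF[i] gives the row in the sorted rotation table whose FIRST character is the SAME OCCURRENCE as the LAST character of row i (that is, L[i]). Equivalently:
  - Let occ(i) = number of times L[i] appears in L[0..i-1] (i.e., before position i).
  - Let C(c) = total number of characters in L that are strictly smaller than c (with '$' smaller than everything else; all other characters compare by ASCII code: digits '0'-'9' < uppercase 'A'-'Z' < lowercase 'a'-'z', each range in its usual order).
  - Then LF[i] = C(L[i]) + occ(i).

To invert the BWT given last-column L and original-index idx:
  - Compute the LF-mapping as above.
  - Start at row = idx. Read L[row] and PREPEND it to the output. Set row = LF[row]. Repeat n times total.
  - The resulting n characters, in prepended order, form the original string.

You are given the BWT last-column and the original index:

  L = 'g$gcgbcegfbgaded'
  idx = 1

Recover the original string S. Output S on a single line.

LF mapping: 11 0 12 4 13 2 5 8 14 10 3 15 1 6 9 7
Walk LF starting at row 1, prepending L[row]:
  step 1: row=1, L[1]='$', prepend. Next row=LF[1]=0
  step 2: row=0, L[0]='g', prepend. Next row=LF[0]=11
  step 3: row=11, L[11]='g', prepend. Next row=LF[11]=15
  step 4: row=15, L[15]='d', prepend. Next row=LF[15]=7
  step 5: row=7, L[7]='e', prepend. Next row=LF[7]=8
  step 6: row=8, L[8]='g', prepend. Next row=LF[8]=14
  step 7: row=14, L[14]='e', prepend. Next row=LF[14]=9
  step 8: row=9, L[9]='f', prepend. Next row=LF[9]=10
  step 9: row=10, L[10]='b', prepend. Next row=LF[10]=3
  step 10: row=3, L[3]='c', prepend. Next row=LF[3]=4
  step 11: row=4, L[4]='g', prepend. Next row=LF[4]=13
  step 12: row=13, L[13]='d', prepend. Next row=LF[13]=6
  step 13: row=6, L[6]='c', prepend. Next row=LF[6]=5
  step 14: row=5, L[5]='b', prepend. Next row=LF[5]=2
  step 15: row=2, L[2]='g', prepend. Next row=LF[2]=12
  step 16: row=12, L[12]='a', prepend. Next row=LF[12]=1
Reversed output: agbcdgcbfegedgg$

Answer: agbcdgcbfegedgg$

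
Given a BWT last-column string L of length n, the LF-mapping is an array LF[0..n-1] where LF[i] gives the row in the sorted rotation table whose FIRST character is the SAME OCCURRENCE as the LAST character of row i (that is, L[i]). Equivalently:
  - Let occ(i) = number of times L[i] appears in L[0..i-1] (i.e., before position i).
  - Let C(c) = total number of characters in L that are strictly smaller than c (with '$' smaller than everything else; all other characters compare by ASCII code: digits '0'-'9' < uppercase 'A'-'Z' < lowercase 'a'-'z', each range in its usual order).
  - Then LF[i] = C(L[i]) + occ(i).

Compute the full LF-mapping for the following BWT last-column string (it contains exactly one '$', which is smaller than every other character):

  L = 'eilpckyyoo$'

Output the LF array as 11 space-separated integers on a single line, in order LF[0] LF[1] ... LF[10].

Char counts: '$':1, 'c':1, 'e':1, 'i':1, 'k':1, 'l':1, 'o':2, 'p':1, 'y':2
C (first-col start): C('$')=0, C('c')=1, C('e')=2, C('i')=3, C('k')=4, C('l')=5, C('o')=6, C('p')=8, C('y')=9
L[0]='e': occ=0, LF[0]=C('e')+0=2+0=2
L[1]='i': occ=0, LF[1]=C('i')+0=3+0=3
L[2]='l': occ=0, LF[2]=C('l')+0=5+0=5
L[3]='p': occ=0, LF[3]=C('p')+0=8+0=8
L[4]='c': occ=0, LF[4]=C('c')+0=1+0=1
L[5]='k': occ=0, LF[5]=C('k')+0=4+0=4
L[6]='y': occ=0, LF[6]=C('y')+0=9+0=9
L[7]='y': occ=1, LF[7]=C('y')+1=9+1=10
L[8]='o': occ=0, LF[8]=C('o')+0=6+0=6
L[9]='o': occ=1, LF[9]=C('o')+1=6+1=7
L[10]='$': occ=0, LF[10]=C('$')+0=0+0=0

Answer: 2 3 5 8 1 4 9 10 6 7 0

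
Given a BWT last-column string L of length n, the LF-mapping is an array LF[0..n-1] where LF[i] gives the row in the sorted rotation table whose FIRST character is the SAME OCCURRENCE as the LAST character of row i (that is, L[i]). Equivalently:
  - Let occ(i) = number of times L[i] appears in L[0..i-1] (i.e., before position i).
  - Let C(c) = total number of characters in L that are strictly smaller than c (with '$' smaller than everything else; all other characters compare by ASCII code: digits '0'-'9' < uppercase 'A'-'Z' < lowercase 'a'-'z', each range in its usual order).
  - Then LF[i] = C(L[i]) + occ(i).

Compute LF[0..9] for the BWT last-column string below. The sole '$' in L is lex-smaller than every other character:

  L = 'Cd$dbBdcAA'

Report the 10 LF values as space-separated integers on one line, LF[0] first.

Answer: 4 7 0 8 5 3 9 6 1 2

Derivation:
Char counts: '$':1, 'A':2, 'B':1, 'C':1, 'b':1, 'c':1, 'd':3
C (first-col start): C('$')=0, C('A')=1, C('B')=3, C('C')=4, C('b')=5, C('c')=6, C('d')=7
L[0]='C': occ=0, LF[0]=C('C')+0=4+0=4
L[1]='d': occ=0, LF[1]=C('d')+0=7+0=7
L[2]='$': occ=0, LF[2]=C('$')+0=0+0=0
L[3]='d': occ=1, LF[3]=C('d')+1=7+1=8
L[4]='b': occ=0, LF[4]=C('b')+0=5+0=5
L[5]='B': occ=0, LF[5]=C('B')+0=3+0=3
L[6]='d': occ=2, LF[6]=C('d')+2=7+2=9
L[7]='c': occ=0, LF[7]=C('c')+0=6+0=6
L[8]='A': occ=0, LF[8]=C('A')+0=1+0=1
L[9]='A': occ=1, LF[9]=C('A')+1=1+1=2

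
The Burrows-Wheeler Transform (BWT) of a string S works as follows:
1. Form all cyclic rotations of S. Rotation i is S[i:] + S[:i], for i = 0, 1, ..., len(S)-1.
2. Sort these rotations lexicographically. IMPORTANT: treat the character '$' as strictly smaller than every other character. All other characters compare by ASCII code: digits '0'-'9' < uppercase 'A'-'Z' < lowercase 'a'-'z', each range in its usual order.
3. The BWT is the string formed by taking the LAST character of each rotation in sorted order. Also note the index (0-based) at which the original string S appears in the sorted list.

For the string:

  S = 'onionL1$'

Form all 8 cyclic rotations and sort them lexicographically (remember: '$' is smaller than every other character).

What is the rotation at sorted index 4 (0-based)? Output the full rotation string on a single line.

All 8 rotations (rotation i = S[i:]+S[:i]):
  rot[0] = onionL1$
  rot[1] = nionL1$o
  rot[2] = ionL1$on
  rot[3] = onL1$oni
  rot[4] = nL1$onio
  rot[5] = L1$onion
  rot[6] = 1$onionL
  rot[7] = $onionL1
Sorted (with $ < everything):
  sorted[0] = $onionL1
  sorted[1] = 1$onionL
  sorted[2] = L1$onion
  sorted[3] = ionL1$on
  sorted[4] = nL1$onio
  sorted[5] = nionL1$o
  sorted[6] = onL1$oni
  sorted[7] = onionL1$
sorted[4] = nL1$onio

Answer: nL1$onio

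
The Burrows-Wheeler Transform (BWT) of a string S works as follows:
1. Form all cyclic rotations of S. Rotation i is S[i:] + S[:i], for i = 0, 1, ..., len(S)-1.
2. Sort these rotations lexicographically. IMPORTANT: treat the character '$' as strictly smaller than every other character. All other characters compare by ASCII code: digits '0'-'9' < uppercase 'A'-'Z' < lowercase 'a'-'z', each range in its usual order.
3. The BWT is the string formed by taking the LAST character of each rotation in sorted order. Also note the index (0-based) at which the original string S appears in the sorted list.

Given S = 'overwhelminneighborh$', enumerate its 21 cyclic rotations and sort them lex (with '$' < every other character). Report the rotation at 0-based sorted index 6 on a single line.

Answer: h$overwhelminneighbor

Derivation:
All 21 rotations (rotation i = S[i:]+S[:i]):
  rot[0] = overwhelminneighborh$
  rot[1] = verwhelminneighborh$o
  rot[2] = erwhelminneighborh$ov
  rot[3] = rwhelminneighborh$ove
  rot[4] = whelminneighborh$over
  rot[5] = helminneighborh$overw
  rot[6] = elminneighborh$overwh
  rot[7] = lminneighborh$overwhe
  rot[8] = minneighborh$overwhel
  rot[9] = inneighborh$overwhelm
  rot[10] = nneighborh$overwhelmi
  rot[11] = neighborh$overwhelmin
  rot[12] = eighborh$overwhelminn
  rot[13] = ighborh$overwhelminne
  rot[14] = ghborh$overwhelminnei
  rot[15] = hborh$overwhelminneig
  rot[16] = borh$overwhelminneigh
  rot[17] = orh$overwhelminneighb
  rot[18] = rh$overwhelminneighbo
  rot[19] = h$overwhelminneighbor
  rot[20] = $overwhelminneighborh
Sorted (with $ < everything):
  sorted[0] = $overwhelminneighborh
  sorted[1] = borh$overwhelminneigh
  sorted[2] = eighborh$overwhelminn
  sorted[3] = elminneighborh$overwh
  sorted[4] = erwhelminneighborh$ov
  sorted[5] = ghborh$overwhelminnei
  sorted[6] = h$overwhelminneighbor
  sorted[7] = hborh$overwhelminneig
  sorted[8] = helminneighborh$overw
  sorted[9] = ighborh$overwhelminne
  sorted[10] = inneighborh$overwhelm
  sorted[11] = lminneighborh$overwhe
  sorted[12] = minneighborh$overwhel
  sorted[13] = neighborh$overwhelmin
  sorted[14] = nneighborh$overwhelmi
  sorted[15] = orh$overwhelminneighb
  sorted[16] = overwhelminneighborh$
  sorted[17] = rh$overwhelminneighbo
  sorted[18] = rwhelminneighborh$ove
  sorted[19] = verwhelminneighborh$o
  sorted[20] = whelminneighborh$over
sorted[6] = h$overwhelminneighbor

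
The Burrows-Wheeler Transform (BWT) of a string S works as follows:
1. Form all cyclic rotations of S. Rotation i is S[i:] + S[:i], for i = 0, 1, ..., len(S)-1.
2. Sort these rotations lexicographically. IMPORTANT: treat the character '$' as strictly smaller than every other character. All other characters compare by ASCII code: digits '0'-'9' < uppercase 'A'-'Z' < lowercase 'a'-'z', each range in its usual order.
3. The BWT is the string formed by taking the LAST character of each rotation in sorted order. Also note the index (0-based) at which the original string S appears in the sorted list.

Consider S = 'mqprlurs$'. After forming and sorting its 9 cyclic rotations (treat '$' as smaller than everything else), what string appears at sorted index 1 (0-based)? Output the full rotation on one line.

All 9 rotations (rotation i = S[i:]+S[:i]):
  rot[0] = mqprlurs$
  rot[1] = qprlurs$m
  rot[2] = prlurs$mq
  rot[3] = rlurs$mqp
  rot[4] = lurs$mqpr
  rot[5] = urs$mqprl
  rot[6] = rs$mqprlu
  rot[7] = s$mqprlur
  rot[8] = $mqprlurs
Sorted (with $ < everything):
  sorted[0] = $mqprlurs
  sorted[1] = lurs$mqpr
  sorted[2] = mqprlurs$
  sorted[3] = prlurs$mq
  sorted[4] = qprlurs$m
  sorted[5] = rlurs$mqp
  sorted[6] = rs$mqprlu
  sorted[7] = s$mqprlur
  sorted[8] = urs$mqprl
sorted[1] = lurs$mqpr

Answer: lurs$mqpr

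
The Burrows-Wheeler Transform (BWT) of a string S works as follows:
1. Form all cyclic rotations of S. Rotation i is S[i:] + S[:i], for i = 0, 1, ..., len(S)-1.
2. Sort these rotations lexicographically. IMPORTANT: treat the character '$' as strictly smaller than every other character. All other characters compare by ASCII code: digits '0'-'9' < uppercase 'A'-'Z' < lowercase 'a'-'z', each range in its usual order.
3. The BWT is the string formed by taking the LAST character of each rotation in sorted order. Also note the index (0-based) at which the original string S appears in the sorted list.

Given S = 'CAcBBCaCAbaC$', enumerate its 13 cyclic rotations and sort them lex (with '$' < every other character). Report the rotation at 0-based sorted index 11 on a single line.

Answer: baC$CAcBBCaCA

Derivation:
All 13 rotations (rotation i = S[i:]+S[:i]):
  rot[0] = CAcBBCaCAbaC$
  rot[1] = AcBBCaCAbaC$C
  rot[2] = cBBCaCAbaC$CA
  rot[3] = BBCaCAbaC$CAc
  rot[4] = BCaCAbaC$CAcB
  rot[5] = CaCAbaC$CAcBB
  rot[6] = aCAbaC$CAcBBC
  rot[7] = CAbaC$CAcBBCa
  rot[8] = AbaC$CAcBBCaC
  rot[9] = baC$CAcBBCaCA
  rot[10] = aC$CAcBBCaCAb
  rot[11] = C$CAcBBCaCAba
  rot[12] = $CAcBBCaCAbaC
Sorted (with $ < everything):
  sorted[0] = $CAcBBCaCAbaC
  sorted[1] = AbaC$CAcBBCaC
  sorted[2] = AcBBCaCAbaC$C
  sorted[3] = BBCaCAbaC$CAc
  sorted[4] = BCaCAbaC$CAcB
  sorted[5] = C$CAcBBCaCAba
  sorted[6] = CAbaC$CAcBBCa
  sorted[7] = CAcBBCaCAbaC$
  sorted[8] = CaCAbaC$CAcBB
  sorted[9] = aC$CAcBBCaCAb
  sorted[10] = aCAbaC$CAcBBC
  sorted[11] = baC$CAcBBCaCA
  sorted[12] = cBBCaCAbaC$CA
sorted[11] = baC$CAcBBCaCA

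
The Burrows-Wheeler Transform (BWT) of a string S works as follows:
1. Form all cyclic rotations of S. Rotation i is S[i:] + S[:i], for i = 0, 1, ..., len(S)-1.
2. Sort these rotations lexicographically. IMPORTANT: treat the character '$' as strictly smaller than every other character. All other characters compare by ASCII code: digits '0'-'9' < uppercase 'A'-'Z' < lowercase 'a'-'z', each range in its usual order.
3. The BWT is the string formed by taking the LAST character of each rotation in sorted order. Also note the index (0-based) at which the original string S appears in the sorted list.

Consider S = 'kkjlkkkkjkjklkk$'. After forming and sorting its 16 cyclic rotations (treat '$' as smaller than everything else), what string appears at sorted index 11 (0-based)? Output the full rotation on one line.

All 16 rotations (rotation i = S[i:]+S[:i]):
  rot[0] = kkjlkkkkjkjklkk$
  rot[1] = kjlkkkkjkjklkk$k
  rot[2] = jlkkkkjkjklkk$kk
  rot[3] = lkkkkjkjklkk$kkj
  rot[4] = kkkkjkjklkk$kkjl
  rot[5] = kkkjkjklkk$kkjlk
  rot[6] = kkjkjklkk$kkjlkk
  rot[7] = kjkjklkk$kkjlkkk
  rot[8] = jkjklkk$kkjlkkkk
  rot[9] = kjklkk$kkjlkkkkj
  rot[10] = jklkk$kkjlkkkkjk
  rot[11] = klkk$kkjlkkkkjkj
  rot[12] = lkk$kkjlkkkkjkjk
  rot[13] = kk$kkjlkkkkjkjkl
  rot[14] = k$kkjlkkkkjkjklk
  rot[15] = $kkjlkkkkjkjklkk
Sorted (with $ < everything):
  sorted[0] = $kkjlkkkkjkjklkk
  sorted[1] = jkjklkk$kkjlkkkk
  sorted[2] = jklkk$kkjlkkkkjk
  sorted[3] = jlkkkkjkjklkk$kk
  sorted[4] = k$kkjlkkkkjkjklk
  sorted[5] = kjkjklkk$kkjlkkk
  sorted[6] = kjklkk$kkjlkkkkj
  sorted[7] = kjlkkkkjkjklkk$k
  sorted[8] = kk$kkjlkkkkjkjkl
  sorted[9] = kkjkjklkk$kkjlkk
  sorted[10] = kkjlkkkkjkjklkk$
  sorted[11] = kkkjkjklkk$kkjlk
  sorted[12] = kkkkjkjklkk$kkjl
  sorted[13] = klkk$kkjlkkkkjkj
  sorted[14] = lkk$kkjlkkkkjkjk
  sorted[15] = lkkkkjkjklkk$kkj
sorted[11] = kkkjkjklkk$kkjlk

Answer: kkkjkjklkk$kkjlk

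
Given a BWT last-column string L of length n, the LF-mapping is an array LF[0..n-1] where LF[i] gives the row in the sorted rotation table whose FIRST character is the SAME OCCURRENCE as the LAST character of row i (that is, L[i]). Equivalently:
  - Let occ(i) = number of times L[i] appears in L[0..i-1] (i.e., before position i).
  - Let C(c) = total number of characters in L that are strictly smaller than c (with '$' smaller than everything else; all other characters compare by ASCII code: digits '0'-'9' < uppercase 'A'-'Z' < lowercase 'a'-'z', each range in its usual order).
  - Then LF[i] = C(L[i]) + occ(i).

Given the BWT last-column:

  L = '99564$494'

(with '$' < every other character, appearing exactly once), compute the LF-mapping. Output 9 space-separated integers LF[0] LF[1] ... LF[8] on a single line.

Answer: 6 7 4 5 1 0 2 8 3

Derivation:
Char counts: '$':1, '4':3, '5':1, '6':1, '9':3
C (first-col start): C('$')=0, C('4')=1, C('5')=4, C('6')=5, C('9')=6
L[0]='9': occ=0, LF[0]=C('9')+0=6+0=6
L[1]='9': occ=1, LF[1]=C('9')+1=6+1=7
L[2]='5': occ=0, LF[2]=C('5')+0=4+0=4
L[3]='6': occ=0, LF[3]=C('6')+0=5+0=5
L[4]='4': occ=0, LF[4]=C('4')+0=1+0=1
L[5]='$': occ=0, LF[5]=C('$')+0=0+0=0
L[6]='4': occ=1, LF[6]=C('4')+1=1+1=2
L[7]='9': occ=2, LF[7]=C('9')+2=6+2=8
L[8]='4': occ=2, LF[8]=C('4')+2=1+2=3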